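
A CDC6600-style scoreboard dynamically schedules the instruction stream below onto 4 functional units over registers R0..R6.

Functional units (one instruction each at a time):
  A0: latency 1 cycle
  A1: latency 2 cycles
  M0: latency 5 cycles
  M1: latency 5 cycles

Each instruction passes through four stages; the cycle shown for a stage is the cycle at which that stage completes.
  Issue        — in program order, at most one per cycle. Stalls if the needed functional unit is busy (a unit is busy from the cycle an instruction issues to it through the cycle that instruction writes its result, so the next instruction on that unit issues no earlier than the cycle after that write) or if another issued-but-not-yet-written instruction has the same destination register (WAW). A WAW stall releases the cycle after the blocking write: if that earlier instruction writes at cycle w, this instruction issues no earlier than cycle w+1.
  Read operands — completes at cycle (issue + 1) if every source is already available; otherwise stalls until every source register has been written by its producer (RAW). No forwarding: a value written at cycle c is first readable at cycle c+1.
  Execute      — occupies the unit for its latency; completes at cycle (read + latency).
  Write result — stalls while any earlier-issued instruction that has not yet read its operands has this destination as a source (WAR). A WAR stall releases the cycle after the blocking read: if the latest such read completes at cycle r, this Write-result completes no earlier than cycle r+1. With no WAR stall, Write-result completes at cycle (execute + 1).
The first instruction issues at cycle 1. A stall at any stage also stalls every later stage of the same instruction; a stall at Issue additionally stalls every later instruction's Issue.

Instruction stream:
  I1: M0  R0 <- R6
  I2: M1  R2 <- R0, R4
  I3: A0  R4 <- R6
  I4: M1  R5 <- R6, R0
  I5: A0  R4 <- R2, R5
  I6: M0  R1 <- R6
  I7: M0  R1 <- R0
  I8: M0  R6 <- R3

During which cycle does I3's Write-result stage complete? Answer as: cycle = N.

c1: I1 issues→M0
c2: I1 reads, I2 issues→M1
c3: I3 issues→A0
c4: I3 reads
c5: I3 exec-done
c7: I1 exec-done
c8: I1 writes R0
c9: I2 reads
c10: I3 writes R4
c14: I2 exec-done
c15: I2 writes R2
c16: I4 issues→M1
c17: I4 reads, I5 issues→A0
c18: I6 issues→M0
c19: I6 reads
c22: I4 exec-done
c23: I4 writes R5
c24: I5 reads, I6 exec-done
c25: I5 exec-done, I6 writes R1
c26: I5 writes R4, I7 issues→M0
c27: I7 reads
c32: I7 exec-done
c33: I7 writes R1
c34: I8 issues→M0
c35: I8 reads
c40: I8 exec-done
c41: I8 writes R6

cycle = 10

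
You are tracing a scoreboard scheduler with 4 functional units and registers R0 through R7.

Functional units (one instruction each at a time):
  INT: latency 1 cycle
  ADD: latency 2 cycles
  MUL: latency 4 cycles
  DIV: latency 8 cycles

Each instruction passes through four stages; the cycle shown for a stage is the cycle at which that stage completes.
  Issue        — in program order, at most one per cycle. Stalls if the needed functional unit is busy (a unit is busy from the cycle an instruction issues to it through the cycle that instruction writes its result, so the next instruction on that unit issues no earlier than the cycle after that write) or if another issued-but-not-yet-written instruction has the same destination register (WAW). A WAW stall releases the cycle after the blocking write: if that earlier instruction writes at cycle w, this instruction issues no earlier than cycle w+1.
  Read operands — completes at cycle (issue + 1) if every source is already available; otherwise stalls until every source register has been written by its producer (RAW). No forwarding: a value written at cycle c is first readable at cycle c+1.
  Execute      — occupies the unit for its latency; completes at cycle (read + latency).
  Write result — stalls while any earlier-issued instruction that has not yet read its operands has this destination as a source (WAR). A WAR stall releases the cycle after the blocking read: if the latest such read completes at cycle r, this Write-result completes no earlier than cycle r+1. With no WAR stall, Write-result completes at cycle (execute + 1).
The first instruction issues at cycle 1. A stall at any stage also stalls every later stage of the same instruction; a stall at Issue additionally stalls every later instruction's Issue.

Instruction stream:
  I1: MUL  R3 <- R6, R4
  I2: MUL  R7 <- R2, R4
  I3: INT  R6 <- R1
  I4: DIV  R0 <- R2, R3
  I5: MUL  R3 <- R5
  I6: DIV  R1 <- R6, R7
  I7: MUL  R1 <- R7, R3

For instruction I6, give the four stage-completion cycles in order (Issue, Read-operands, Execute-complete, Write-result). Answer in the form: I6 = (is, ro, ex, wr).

I6 = (21, 22, 30, 31)

I1: IS=1 RO=2 EX=6 WR=7
I2: IS=8 RO=9 EX=13 WR=14  [struct: MUL busy until I1 writes@7]
I3: IS=9 RO=10 EX=11 WR=12
I4: IS=10 RO=11 EX=19 WR=20
I5: IS=15 RO=16 EX=20 WR=21  [struct: MUL busy until I2 writes@14]
I6: IS=21 RO=22 EX=30 WR=31  [struct: DIV busy until I4 writes@20]
I7: IS=32 RO=33 EX=37 WR=38  [WAW R1: wait I6 write@31]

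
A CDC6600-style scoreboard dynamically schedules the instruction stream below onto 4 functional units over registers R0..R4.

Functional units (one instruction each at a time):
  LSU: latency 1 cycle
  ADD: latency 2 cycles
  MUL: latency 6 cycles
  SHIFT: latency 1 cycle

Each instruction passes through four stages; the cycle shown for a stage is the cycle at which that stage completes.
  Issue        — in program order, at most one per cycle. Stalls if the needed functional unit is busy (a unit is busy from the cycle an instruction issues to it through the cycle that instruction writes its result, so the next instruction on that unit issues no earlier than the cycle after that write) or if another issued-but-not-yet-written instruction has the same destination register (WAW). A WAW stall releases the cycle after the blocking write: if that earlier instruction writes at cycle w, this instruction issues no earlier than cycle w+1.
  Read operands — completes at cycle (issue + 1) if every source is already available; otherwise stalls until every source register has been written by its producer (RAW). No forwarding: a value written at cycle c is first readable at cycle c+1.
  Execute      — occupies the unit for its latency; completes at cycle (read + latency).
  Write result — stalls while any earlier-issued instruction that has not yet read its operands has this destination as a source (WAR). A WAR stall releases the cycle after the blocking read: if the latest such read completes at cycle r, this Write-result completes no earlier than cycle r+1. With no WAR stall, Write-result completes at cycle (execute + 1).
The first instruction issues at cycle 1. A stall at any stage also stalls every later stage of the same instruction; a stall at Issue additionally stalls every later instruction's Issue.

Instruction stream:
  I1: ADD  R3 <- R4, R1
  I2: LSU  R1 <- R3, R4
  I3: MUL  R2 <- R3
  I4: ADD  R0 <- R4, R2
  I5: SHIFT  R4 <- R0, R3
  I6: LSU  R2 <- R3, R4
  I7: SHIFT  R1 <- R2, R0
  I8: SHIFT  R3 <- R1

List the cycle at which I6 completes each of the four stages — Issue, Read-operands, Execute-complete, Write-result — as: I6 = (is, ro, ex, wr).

t=1  I1 dispatched to ADD
t=2  I1 operands ready, I2 dispatched to LSU
t=3  I3 dispatched to MUL
t=4  I1 complete
t=5  R3←I1
t=6  I2 operands ready, I3 operands ready, I4 dispatched to ADD
t=7  I2 complete, I5 dispatched to SHIFT
t=8  R1←I2
t=12  I3 complete
t=13  R2←I3
t=14  I4 operands ready, I6 dispatched to LSU
t=16  I4 complete
t=17  R0←I4
t=18  I5 operands ready
t=19  I5 complete
t=20  R4←I5
t=21  I6 operands ready, I7 dispatched to SHIFT
t=22  I6 complete
t=23  R2←I6
t=24  I7 operands ready
t=25  I7 complete
t=26  R1←I7
t=27  I8 dispatched to SHIFT
t=28  I8 operands ready
t=29  I8 complete
t=30  R3←I8

I6 = (14, 21, 22, 23)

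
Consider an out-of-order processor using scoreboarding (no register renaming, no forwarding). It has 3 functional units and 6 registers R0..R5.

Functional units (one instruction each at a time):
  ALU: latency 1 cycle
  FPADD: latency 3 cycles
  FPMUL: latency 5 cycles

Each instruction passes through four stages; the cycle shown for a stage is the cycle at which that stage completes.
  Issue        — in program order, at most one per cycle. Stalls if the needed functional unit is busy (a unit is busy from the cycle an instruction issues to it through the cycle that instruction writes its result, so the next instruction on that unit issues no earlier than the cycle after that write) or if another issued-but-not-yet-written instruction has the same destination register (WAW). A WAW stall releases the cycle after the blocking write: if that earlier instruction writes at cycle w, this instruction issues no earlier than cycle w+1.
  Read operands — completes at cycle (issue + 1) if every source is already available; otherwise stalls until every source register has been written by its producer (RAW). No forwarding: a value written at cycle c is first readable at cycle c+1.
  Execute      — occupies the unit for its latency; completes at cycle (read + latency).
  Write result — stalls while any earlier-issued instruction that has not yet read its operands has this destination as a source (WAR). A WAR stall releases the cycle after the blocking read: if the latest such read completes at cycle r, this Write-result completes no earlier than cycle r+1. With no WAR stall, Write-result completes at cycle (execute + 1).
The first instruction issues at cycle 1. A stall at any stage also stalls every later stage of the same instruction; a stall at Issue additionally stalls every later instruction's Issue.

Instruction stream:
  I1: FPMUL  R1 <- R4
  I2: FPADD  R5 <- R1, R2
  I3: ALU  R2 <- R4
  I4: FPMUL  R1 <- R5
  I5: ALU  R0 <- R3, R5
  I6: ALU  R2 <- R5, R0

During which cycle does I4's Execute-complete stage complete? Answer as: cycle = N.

1) issue 1, read 2, done 7, write 8
2) issue 2, read 9, done 12, write 13  <RAW R1: wait I1 write@8>
3) issue 3, read 4, done 5, write 10  <WAR R2: wait I2 read@9>
4) issue 9, read 14, done 19, write 20  <struct: FPMUL busy until I1 writes@8 / RAW R5: wait I2 write@13>
5) issue 11, read 14, done 15, write 16  <struct: ALU busy until I3 writes@10 / RAW R5: wait I2 write@13>
6) issue 17, read 18, done 19, write 20  <struct: ALU busy until I5 writes@16>

cycle = 19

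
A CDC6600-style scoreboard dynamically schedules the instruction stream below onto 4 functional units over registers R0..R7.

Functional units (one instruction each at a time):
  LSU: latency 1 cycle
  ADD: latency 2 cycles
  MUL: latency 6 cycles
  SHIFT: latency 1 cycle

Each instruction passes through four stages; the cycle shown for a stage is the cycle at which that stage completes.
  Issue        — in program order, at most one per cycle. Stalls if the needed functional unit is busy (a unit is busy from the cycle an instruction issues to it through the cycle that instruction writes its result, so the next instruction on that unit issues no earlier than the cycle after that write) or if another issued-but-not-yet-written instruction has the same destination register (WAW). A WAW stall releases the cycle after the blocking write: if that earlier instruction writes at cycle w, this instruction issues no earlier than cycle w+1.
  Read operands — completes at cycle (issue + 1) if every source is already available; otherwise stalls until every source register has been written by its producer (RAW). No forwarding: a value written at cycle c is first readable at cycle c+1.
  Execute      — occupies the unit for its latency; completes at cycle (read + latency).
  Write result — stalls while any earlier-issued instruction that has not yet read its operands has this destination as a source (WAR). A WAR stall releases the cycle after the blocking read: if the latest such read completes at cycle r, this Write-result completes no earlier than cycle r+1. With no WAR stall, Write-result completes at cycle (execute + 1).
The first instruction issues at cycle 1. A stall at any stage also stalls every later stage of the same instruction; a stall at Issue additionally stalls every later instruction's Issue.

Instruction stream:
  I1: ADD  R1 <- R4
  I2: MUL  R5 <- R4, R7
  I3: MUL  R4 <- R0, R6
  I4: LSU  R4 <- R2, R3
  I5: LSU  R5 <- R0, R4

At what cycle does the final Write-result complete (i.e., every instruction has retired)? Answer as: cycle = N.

cycle = 27

c1: I1 issues→ADD
c2: I1 reads, I2 issues→MUL
c3: I2 reads
c4: I1 exec-done
c5: I1 writes R1
c9: I2 exec-done
c10: I2 writes R5
c11: I3 issues→MUL
c12: I3 reads
c18: I3 exec-done
c19: I3 writes R4
c20: I4 issues→LSU
c21: I4 reads
c22: I4 exec-done
c23: I4 writes R4
c24: I5 issues→LSU
c25: I5 reads
c26: I5 exec-done
c27: I5 writes R5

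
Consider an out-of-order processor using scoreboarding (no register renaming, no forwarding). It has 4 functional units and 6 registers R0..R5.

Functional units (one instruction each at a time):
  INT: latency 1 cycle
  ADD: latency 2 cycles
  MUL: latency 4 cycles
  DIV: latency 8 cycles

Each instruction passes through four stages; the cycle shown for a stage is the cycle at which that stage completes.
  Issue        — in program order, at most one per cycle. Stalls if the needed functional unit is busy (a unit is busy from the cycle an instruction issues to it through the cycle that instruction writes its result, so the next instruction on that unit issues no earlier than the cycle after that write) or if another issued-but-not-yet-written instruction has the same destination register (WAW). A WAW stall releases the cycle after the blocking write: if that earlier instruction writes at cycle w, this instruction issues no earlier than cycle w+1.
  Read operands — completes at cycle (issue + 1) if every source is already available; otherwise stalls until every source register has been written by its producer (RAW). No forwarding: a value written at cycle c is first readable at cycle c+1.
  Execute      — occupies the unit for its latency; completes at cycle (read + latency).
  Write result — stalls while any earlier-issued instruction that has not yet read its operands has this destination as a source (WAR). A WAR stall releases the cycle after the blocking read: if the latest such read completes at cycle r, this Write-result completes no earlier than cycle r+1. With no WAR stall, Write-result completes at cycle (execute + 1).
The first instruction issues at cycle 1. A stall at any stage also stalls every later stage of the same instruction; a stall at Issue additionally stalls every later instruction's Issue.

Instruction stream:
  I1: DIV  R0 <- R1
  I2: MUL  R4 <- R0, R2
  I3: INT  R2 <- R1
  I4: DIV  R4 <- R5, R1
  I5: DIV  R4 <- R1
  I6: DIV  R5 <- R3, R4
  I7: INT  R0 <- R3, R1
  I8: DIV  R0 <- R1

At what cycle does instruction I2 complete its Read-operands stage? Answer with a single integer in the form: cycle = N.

[I1] 1/2/10/11
[I2] 2/12/16/17  (RAW R0: wait I1 write@11)
[I3] 3/4/5/13  (WAR R2: wait I2 read@12)
[I4] 18/19/27/28  (WAW R4: wait I2 write@17)
[I5] 29/30/38/39  (struct: DIV busy until I4 writes@28)
[I6] 40/41/49/50  (struct: DIV busy until I5 writes@39)
[I7] 41/42/43/44
[I8] 51/52/60/61  (struct: DIV busy until I6 writes@50)

cycle = 12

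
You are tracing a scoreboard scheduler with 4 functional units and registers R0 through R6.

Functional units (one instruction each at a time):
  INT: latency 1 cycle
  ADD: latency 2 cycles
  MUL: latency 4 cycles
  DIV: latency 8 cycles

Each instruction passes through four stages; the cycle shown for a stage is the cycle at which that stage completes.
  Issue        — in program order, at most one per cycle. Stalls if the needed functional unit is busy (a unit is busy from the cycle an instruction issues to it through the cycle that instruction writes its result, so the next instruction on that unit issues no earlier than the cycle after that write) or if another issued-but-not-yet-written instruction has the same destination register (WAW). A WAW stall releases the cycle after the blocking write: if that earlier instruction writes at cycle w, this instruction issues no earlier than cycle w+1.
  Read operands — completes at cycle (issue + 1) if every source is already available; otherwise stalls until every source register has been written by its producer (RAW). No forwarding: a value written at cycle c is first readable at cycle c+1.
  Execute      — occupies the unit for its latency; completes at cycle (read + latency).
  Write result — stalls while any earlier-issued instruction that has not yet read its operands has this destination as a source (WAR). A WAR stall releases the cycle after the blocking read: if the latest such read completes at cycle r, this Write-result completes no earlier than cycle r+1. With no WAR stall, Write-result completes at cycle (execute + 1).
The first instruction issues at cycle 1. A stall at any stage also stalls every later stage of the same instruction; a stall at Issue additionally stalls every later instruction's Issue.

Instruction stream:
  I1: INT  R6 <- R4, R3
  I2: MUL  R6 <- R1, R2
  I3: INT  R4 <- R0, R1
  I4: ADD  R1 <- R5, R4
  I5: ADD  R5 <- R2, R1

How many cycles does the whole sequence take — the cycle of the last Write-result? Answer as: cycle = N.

c1: I1 dispatched to INT
c2: I1 operands ready
c3: I1 complete
c4: R6←I1
c5: I2 dispatched to MUL
c6: I2 operands ready, I3 dispatched to INT
c7: I3 operands ready, I4 dispatched to ADD
c8: I3 complete
c9: R4←I3
c10: I2 complete, I4 operands ready
c11: R6←I2
c12: I4 complete
c13: R1←I4
c14: I5 dispatched to ADD
c15: I5 operands ready
c17: I5 complete
c18: R5←I5

cycle = 18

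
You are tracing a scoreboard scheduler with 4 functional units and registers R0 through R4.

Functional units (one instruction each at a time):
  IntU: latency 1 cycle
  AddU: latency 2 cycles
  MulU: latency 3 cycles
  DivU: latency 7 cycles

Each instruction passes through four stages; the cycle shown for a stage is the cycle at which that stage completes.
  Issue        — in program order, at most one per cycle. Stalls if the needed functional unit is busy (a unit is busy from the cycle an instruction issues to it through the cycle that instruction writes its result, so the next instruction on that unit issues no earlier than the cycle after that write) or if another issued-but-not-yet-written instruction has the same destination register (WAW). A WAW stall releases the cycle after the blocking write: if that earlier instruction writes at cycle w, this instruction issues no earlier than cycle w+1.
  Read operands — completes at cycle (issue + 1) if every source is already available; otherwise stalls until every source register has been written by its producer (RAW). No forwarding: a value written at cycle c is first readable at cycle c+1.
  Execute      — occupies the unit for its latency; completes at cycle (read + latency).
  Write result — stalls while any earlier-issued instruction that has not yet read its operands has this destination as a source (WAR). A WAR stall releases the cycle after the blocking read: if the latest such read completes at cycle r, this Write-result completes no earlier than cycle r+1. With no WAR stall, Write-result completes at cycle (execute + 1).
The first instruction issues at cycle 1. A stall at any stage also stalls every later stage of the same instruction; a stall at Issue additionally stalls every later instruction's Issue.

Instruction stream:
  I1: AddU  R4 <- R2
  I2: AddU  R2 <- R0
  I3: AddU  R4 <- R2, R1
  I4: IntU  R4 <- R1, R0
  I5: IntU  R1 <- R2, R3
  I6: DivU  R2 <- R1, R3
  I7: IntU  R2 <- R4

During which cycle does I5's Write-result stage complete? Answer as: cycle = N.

I1: IS=1 RO=2 EX=4 WR=5
I2: IS=6 RO=7 EX=9 WR=10  [struct: AddU busy until I1 writes@5]
I3: IS=11 RO=12 EX=14 WR=15  [struct: AddU busy until I2 writes@10]
I4: IS=16 RO=17 EX=18 WR=19  [WAW R4: wait I3 write@15]
I5: IS=20 RO=21 EX=22 WR=23  [struct: IntU busy until I4 writes@19]
I6: IS=21 RO=24 EX=31 WR=32  [RAW R1: wait I5 write@23]
I7: IS=33 RO=34 EX=35 WR=36  [WAW R2: wait I6 write@32]

cycle = 23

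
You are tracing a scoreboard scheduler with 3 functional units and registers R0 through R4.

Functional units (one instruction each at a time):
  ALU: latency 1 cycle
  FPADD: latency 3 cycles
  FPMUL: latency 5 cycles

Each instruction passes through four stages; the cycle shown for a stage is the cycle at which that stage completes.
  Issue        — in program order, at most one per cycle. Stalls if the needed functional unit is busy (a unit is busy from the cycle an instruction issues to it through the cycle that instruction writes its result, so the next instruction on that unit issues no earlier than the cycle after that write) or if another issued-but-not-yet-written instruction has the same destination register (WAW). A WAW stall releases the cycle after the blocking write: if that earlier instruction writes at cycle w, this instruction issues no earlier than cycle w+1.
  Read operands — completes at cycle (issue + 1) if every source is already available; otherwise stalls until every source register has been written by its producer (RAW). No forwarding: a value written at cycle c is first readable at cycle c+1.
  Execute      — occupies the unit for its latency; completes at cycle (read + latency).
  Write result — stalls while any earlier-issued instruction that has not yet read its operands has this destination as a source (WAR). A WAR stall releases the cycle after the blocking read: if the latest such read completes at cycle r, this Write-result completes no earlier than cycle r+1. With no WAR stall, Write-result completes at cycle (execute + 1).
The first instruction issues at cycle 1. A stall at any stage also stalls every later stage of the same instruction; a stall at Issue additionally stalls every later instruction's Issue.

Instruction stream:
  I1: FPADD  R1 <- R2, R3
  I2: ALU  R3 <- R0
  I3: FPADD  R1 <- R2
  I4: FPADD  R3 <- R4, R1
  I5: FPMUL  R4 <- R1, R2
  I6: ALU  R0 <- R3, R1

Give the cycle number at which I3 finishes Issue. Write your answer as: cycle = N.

cycle = 7

t=1  issue I1 (FPADD)
t=2  I1 read-ops | issue I2 (ALU)
t=3  I2 read-ops
t=4  I2 finished on ALU
t=5  I1 finished on FPADD | I2→R3
t=6  I1→R1
t=7  issue I3 (FPADD)
t=8  I3 read-ops
t=11  I3 finished on FPADD
t=12  I3→R1
t=13  issue I4 (FPADD)
t=14  I4 read-ops | issue I5 (FPMUL)
t=15  I5 read-ops | issue I6 (ALU)
t=17  I4 finished on FPADD
t=18  I4→R3
t=19  I6 read-ops
t=20  I5 finished on FPMUL | I6 finished on ALU
t=21  I5→R4 | I6→R0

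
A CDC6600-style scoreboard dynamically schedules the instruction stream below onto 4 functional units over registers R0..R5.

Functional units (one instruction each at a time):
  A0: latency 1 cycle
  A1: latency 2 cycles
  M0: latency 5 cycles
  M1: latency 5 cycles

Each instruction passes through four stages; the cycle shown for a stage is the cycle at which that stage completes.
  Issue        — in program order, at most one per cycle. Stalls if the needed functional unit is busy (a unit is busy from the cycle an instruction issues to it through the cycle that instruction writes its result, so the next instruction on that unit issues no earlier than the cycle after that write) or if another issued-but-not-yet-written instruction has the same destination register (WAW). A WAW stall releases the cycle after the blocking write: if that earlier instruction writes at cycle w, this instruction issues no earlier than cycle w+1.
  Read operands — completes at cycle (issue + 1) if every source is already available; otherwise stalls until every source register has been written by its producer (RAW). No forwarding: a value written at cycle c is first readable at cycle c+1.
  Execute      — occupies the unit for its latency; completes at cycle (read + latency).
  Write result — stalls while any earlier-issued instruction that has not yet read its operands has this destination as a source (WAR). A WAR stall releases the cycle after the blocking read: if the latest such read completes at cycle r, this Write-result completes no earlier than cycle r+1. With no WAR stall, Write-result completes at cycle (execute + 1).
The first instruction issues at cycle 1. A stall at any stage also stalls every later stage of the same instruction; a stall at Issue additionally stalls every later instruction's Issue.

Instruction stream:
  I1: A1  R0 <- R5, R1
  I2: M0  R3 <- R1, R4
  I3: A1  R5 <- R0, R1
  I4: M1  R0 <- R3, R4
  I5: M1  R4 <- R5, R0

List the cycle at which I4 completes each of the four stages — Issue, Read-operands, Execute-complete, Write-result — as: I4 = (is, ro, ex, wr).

I4 = (7, 10, 15, 16)

[1] issue I1 (A1)
[2] I1 read-ops; issue I2 (M0)
[3] I2 read-ops
[4] I1 finished on A1
[5] I1→R0
[6] issue I3 (A1)
[7] I3 read-ops; issue I4 (M1)
[8] I2 finished on M0
[9] I2→R3; I3 finished on A1
[10] I3→R5; I4 read-ops
[15] I4 finished on M1
[16] I4→R0
[17] issue I5 (M1)
[18] I5 read-ops
[23] I5 finished on M1
[24] I5→R4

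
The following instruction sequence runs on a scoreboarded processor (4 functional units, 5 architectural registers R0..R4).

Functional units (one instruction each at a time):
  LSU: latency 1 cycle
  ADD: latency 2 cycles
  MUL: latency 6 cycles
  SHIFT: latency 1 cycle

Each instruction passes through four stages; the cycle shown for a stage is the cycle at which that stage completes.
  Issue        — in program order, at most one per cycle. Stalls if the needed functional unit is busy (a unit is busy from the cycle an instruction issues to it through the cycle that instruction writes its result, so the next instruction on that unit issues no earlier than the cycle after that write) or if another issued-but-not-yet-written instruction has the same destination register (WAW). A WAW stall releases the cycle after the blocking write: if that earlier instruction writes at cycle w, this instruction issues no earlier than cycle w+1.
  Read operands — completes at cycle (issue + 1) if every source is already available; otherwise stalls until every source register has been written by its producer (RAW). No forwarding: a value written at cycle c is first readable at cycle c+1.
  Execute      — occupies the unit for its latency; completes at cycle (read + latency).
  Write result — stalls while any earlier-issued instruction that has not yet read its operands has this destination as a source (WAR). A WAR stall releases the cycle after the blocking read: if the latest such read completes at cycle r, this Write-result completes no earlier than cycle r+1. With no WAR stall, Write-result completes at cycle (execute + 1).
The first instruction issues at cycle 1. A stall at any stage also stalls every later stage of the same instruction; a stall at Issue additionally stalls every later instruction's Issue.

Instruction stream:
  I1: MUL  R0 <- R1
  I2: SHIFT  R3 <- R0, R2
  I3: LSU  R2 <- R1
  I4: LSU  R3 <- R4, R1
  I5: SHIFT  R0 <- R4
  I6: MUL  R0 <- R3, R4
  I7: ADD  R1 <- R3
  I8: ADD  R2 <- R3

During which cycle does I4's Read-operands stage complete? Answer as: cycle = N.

cycle = 14

[1] I1 issues→MUL
[2] I1 reads | I2 issues→SHIFT
[3] I3 issues→LSU
[4] I3 reads
[5] I3 exec-done
[8] I1 exec-done
[9] I1 writes R0
[10] I2 reads
[11] I2 exec-done | I3 writes R2
[12] I2 writes R3
[13] I4 issues→LSU
[14] I4 reads | I5 issues→SHIFT
[15] I4 exec-done | I5 reads
[16] I4 writes R3 | I5 exec-done
[17] I5 writes R0
[18] I6 issues→MUL
[19] I6 reads | I7 issues→ADD
[20] I7 reads
[22] I7 exec-done
[23] I7 writes R1
[24] I8 issues→ADD
[25] I6 exec-done | I8 reads
[26] I6 writes R0
[27] I8 exec-done
[28] I8 writes R2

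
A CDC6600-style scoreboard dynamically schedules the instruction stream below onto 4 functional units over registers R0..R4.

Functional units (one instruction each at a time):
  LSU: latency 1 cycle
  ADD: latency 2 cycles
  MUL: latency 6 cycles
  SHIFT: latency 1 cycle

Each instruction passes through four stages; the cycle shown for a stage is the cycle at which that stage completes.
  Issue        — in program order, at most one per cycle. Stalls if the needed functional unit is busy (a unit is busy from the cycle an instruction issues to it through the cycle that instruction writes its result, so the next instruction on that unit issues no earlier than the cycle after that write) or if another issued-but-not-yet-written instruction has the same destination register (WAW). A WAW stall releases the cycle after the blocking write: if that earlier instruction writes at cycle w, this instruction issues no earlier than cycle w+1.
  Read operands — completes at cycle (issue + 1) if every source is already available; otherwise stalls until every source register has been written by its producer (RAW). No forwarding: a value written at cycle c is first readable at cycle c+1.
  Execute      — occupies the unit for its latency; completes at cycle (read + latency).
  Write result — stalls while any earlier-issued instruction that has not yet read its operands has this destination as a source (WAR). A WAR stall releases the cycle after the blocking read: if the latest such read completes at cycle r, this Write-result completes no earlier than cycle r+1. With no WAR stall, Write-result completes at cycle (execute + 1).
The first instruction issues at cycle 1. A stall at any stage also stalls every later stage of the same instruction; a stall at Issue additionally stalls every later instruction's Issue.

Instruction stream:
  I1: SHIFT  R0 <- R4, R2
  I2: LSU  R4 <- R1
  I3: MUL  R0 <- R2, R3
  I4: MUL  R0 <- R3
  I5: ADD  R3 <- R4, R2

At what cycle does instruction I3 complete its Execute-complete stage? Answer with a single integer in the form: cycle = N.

cycle = 12

I1 -> (1, 2, 3, 4)
I2 -> (2, 3, 4, 5)
I3 -> (5, 6, 12, 13)  // WAW R0: wait I1 write@4
I4 -> (14, 15, 21, 22)  // struct: MUL busy until I3 writes@13
I5 -> (15, 16, 18, 19)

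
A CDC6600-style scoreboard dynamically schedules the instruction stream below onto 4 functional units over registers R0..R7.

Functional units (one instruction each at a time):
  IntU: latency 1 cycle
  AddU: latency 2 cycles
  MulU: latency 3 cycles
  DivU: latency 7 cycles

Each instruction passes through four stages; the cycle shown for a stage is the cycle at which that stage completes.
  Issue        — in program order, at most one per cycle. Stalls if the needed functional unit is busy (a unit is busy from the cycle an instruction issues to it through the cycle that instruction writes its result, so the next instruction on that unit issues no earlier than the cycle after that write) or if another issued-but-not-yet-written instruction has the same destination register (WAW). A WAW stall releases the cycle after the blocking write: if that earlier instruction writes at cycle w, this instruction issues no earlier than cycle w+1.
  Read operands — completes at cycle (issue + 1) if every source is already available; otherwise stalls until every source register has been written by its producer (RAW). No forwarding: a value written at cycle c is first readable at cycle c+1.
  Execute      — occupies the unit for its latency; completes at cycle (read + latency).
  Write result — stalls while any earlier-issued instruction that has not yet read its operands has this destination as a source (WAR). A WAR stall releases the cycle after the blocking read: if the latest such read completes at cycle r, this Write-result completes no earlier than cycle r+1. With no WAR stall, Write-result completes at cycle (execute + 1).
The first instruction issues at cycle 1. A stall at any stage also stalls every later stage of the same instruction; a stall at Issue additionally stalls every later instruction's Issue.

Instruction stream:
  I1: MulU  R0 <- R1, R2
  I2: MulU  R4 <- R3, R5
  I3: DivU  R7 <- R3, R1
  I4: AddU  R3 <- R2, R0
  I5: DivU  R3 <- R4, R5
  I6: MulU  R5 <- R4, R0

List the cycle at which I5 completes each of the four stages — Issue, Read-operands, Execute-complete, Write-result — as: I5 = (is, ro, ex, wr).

I5 = (18, 19, 26, 27)

cycle 1: I1 issues→MulU
cycle 2: I1 reads
cycle 5: I1 exec-done
cycle 6: I1 writes R0
cycle 7: I2 issues→MulU
cycle 8: I2 reads, I3 issues→DivU
cycle 9: I3 reads, I4 issues→AddU
cycle 10: I4 reads
cycle 11: I2 exec-done
cycle 12: I2 writes R4, I4 exec-done
cycle 13: I4 writes R3
cycle 16: I3 exec-done
cycle 17: I3 writes R7
cycle 18: I5 issues→DivU
cycle 19: I5 reads, I6 issues→MulU
cycle 20: I6 reads
cycle 23: I6 exec-done
cycle 24: I6 writes R5
cycle 26: I5 exec-done
cycle 27: I5 writes R3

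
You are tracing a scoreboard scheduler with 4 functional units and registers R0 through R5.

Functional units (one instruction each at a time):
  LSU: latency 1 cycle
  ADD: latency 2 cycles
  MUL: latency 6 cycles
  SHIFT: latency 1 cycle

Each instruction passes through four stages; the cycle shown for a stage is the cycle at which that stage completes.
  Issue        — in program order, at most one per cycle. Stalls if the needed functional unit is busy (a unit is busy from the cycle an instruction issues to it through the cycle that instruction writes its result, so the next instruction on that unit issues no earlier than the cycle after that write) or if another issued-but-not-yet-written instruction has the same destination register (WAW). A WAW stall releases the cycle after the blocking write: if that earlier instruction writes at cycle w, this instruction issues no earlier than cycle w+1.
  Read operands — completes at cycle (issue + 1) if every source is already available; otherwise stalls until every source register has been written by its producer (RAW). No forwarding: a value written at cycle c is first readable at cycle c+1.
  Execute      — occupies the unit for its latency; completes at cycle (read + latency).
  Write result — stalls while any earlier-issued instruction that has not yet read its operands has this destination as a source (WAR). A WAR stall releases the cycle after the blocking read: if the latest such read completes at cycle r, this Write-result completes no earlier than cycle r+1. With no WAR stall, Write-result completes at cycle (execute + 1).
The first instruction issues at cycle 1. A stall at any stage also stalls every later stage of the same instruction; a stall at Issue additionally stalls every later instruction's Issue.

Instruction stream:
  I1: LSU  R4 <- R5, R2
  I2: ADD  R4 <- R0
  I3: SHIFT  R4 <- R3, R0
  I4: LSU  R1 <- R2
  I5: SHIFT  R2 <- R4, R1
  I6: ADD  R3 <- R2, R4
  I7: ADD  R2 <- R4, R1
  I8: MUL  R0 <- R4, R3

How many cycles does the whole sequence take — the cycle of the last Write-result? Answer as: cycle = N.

cycle = 31

t=1  issue I1 (LSU)
t=2  I1 read-ops
t=3  I1 finished on LSU
t=4  I1→R4
t=5  issue I2 (ADD)
t=6  I2 read-ops
t=8  I2 finished on ADD
t=9  I2→R4
t=10  issue I3 (SHIFT)
t=11  I3 read-ops · issue I4 (LSU)
t=12  I3 finished on SHIFT · I4 read-ops
t=13  I3→R4 · I4 finished on LSU
t=14  I4→R1 · issue I5 (SHIFT)
t=15  I5 read-ops · issue I6 (ADD)
t=16  I5 finished on SHIFT
t=17  I5→R2
t=18  I6 read-ops
t=20  I6 finished on ADD
t=21  I6→R3
t=22  issue I7 (ADD)
t=23  I7 read-ops · issue I8 (MUL)
t=24  I8 read-ops
t=25  I7 finished on ADD
t=26  I7→R2
t=30  I8 finished on MUL
t=31  I8→R0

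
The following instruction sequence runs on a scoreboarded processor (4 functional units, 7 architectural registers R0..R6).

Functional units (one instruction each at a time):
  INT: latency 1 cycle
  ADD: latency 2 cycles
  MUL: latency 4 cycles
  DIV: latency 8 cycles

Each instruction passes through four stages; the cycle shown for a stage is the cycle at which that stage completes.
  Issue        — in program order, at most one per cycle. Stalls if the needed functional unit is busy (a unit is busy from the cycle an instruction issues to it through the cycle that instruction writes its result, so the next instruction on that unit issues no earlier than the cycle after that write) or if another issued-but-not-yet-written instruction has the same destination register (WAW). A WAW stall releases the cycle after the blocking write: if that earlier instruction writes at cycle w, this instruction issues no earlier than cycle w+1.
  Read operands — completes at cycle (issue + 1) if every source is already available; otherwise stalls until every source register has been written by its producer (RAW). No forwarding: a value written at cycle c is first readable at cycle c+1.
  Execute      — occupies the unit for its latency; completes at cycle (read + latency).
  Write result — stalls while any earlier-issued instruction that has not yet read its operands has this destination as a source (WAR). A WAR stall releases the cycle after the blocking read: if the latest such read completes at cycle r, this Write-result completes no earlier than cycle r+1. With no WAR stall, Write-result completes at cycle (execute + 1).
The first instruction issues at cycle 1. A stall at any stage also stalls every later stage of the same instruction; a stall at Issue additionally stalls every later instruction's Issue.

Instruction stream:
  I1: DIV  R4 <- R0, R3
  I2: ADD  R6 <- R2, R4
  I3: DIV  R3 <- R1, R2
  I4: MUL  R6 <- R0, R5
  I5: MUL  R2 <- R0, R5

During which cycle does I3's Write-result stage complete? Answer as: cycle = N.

cycle = 22

I1: IS=1 RO=2 EX=10 WR=11
I2: IS=2 RO=12 EX=14 WR=15  [RAW R4: wait I1 write@11]
I3: IS=12 RO=13 EX=21 WR=22  [struct: DIV busy until I1 writes@11]
I4: IS=16 RO=17 EX=21 WR=22  [WAW R6: wait I2 write@15]
I5: IS=23 RO=24 EX=28 WR=29  [struct: MUL busy until I4 writes@22]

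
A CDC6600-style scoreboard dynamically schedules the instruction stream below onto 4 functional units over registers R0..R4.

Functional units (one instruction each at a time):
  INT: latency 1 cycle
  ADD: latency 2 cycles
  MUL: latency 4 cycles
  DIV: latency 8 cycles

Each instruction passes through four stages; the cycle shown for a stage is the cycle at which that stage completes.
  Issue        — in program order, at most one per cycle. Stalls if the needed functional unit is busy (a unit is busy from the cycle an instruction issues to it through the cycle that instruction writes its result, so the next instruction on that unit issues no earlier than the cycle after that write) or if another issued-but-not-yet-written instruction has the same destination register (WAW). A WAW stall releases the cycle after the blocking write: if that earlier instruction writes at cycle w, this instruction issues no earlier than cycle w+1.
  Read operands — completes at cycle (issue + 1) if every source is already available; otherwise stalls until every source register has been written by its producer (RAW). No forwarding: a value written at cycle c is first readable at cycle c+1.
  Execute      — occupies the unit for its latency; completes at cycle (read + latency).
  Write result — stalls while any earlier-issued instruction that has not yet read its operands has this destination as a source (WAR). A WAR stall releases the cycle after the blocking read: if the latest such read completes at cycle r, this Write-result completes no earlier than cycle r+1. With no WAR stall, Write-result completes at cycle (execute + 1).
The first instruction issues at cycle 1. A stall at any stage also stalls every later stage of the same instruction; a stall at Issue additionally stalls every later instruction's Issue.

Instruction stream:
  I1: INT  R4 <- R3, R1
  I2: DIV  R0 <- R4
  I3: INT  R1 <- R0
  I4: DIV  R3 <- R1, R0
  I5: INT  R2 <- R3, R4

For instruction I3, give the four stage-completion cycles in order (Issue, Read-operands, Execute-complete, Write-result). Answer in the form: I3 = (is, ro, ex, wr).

cycle 1: I1→INT
cycle 2: I1 RO, I2→DIV
cycle 3: I1 EX
cycle 4: I1 WR R4
cycle 5: I2 RO, I3→INT
cycle 13: I2 EX
cycle 14: I2 WR R0
cycle 15: I3 RO, I4→DIV
cycle 16: I3 EX
cycle 17: I3 WR R1
cycle 18: I4 RO, I5→INT
cycle 26: I4 EX
cycle 27: I4 WR R3
cycle 28: I5 RO
cycle 29: I5 EX
cycle 30: I5 WR R2

I3 = (5, 15, 16, 17)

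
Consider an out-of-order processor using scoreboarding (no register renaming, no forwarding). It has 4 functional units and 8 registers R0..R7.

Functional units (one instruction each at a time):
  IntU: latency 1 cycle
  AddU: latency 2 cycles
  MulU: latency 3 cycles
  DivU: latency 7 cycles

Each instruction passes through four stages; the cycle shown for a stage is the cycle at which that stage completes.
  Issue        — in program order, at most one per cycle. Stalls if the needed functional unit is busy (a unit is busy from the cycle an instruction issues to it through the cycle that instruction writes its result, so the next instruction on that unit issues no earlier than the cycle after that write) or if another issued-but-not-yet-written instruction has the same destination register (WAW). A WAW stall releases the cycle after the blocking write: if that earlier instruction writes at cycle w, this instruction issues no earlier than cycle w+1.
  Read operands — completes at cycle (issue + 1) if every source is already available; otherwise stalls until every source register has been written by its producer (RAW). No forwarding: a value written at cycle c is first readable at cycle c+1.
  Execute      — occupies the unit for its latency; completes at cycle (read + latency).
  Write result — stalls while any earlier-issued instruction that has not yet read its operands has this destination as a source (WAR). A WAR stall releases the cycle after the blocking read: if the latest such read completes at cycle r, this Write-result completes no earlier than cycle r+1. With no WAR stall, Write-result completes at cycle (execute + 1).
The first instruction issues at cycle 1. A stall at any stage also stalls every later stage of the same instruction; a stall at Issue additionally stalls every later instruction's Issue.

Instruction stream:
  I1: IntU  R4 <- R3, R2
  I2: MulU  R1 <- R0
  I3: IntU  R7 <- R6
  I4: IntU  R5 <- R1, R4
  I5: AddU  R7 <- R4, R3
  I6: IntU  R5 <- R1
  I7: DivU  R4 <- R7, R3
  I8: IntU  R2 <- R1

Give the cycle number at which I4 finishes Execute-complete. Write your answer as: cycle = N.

cycle 1: I1 dispatched to IntU
cycle 2: I1 operands ready; I2 dispatched to MulU
cycle 3: I1 complete; I2 operands ready
cycle 4: R4←I1
cycle 5: I3 dispatched to IntU
cycle 6: I2 complete; I3 operands ready
cycle 7: R1←I2; I3 complete
cycle 8: R7←I3
cycle 9: I4 dispatched to IntU
cycle 10: I4 operands ready; I5 dispatched to AddU
cycle 11: I4 complete; I5 operands ready
cycle 12: R5←I4
cycle 13: I5 complete; I6 dispatched to IntU
cycle 14: R7←I5; I6 operands ready; I7 dispatched to DivU
cycle 15: I6 complete; I7 operands ready
cycle 16: R5←I6
cycle 17: I8 dispatched to IntU
cycle 18: I8 operands ready
cycle 19: I8 complete
cycle 20: R2←I8
cycle 22: I7 complete
cycle 23: R4←I7

cycle = 11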